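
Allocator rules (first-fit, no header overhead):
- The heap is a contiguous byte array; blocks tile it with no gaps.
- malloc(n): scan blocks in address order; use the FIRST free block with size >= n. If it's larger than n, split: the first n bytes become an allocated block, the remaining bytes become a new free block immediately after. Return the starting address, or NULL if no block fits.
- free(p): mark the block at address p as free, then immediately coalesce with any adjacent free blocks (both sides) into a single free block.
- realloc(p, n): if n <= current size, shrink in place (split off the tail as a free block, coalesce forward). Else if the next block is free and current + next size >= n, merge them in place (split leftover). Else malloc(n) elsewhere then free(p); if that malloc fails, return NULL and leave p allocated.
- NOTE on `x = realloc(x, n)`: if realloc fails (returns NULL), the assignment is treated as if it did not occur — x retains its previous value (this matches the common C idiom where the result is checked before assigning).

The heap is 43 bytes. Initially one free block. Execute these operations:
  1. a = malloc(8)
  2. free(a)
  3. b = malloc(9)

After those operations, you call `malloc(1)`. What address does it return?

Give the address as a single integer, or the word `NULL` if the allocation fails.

Answer: 9

Derivation:
Op 1: a = malloc(8) -> a = 0; heap: [0-7 ALLOC][8-42 FREE]
Op 2: free(a) -> (freed a); heap: [0-42 FREE]
Op 3: b = malloc(9) -> b = 0; heap: [0-8 ALLOC][9-42 FREE]
malloc(1): first-fit scan over [0-8 ALLOC][9-42 FREE] -> 9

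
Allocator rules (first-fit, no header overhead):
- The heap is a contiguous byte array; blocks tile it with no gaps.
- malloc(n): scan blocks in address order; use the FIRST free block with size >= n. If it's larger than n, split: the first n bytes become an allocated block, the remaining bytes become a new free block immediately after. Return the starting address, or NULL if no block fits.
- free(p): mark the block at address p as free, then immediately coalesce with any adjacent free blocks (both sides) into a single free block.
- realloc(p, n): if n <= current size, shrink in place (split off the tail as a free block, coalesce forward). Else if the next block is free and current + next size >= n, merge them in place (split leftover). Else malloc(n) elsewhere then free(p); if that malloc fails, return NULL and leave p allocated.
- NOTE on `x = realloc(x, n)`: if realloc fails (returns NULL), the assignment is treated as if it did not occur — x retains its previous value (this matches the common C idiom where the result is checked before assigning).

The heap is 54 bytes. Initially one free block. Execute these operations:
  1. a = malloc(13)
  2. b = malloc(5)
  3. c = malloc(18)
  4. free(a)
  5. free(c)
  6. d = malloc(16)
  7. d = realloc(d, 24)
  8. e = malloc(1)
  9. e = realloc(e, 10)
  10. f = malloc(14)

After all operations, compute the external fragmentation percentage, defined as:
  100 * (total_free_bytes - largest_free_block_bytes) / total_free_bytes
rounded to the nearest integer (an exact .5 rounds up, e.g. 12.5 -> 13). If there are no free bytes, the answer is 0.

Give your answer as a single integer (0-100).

Answer: 20

Derivation:
Op 1: a = malloc(13) -> a = 0; heap: [0-12 ALLOC][13-53 FREE]
Op 2: b = malloc(5) -> b = 13; heap: [0-12 ALLOC][13-17 ALLOC][18-53 FREE]
Op 3: c = malloc(18) -> c = 18; heap: [0-12 ALLOC][13-17 ALLOC][18-35 ALLOC][36-53 FREE]
Op 4: free(a) -> (freed a); heap: [0-12 FREE][13-17 ALLOC][18-35 ALLOC][36-53 FREE]
Op 5: free(c) -> (freed c); heap: [0-12 FREE][13-17 ALLOC][18-53 FREE]
Op 6: d = malloc(16) -> d = 18; heap: [0-12 FREE][13-17 ALLOC][18-33 ALLOC][34-53 FREE]
Op 7: d = realloc(d, 24) -> d = 18; heap: [0-12 FREE][13-17 ALLOC][18-41 ALLOC][42-53 FREE]
Op 8: e = malloc(1) -> e = 0; heap: [0-0 ALLOC][1-12 FREE][13-17 ALLOC][18-41 ALLOC][42-53 FREE]
Op 9: e = realloc(e, 10) -> e = 0; heap: [0-9 ALLOC][10-12 FREE][13-17 ALLOC][18-41 ALLOC][42-53 FREE]
Op 10: f = malloc(14) -> f = NULL; heap: [0-9 ALLOC][10-12 FREE][13-17 ALLOC][18-41 ALLOC][42-53 FREE]
Free blocks: [3 12] total_free=15 largest=12 -> 100*(15-12)/15 = 300/15 = 20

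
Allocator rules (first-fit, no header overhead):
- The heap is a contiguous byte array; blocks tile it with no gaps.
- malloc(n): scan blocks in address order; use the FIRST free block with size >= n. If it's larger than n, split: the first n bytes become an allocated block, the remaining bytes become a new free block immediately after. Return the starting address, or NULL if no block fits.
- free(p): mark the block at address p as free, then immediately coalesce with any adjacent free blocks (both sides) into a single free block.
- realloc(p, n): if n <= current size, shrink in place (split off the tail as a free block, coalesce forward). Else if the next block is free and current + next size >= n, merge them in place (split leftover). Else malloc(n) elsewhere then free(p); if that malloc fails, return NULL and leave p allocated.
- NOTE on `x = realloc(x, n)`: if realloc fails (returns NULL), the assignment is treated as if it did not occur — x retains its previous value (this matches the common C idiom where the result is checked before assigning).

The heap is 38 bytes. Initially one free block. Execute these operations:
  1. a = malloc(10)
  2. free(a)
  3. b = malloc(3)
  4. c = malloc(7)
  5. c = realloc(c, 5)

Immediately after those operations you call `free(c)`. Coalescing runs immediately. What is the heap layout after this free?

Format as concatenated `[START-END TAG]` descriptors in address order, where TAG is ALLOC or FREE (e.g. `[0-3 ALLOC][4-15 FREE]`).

Op 1: a = malloc(10) -> a = 0; heap: [0-9 ALLOC][10-37 FREE]
Op 2: free(a) -> (freed a); heap: [0-37 FREE]
Op 3: b = malloc(3) -> b = 0; heap: [0-2 ALLOC][3-37 FREE]
Op 4: c = malloc(7) -> c = 3; heap: [0-2 ALLOC][3-9 ALLOC][10-37 FREE]
Op 5: c = realloc(c, 5) -> c = 3; heap: [0-2 ALLOC][3-7 ALLOC][8-37 FREE]
free(c): c = 3 -> block [3-7 ALLOC]; mark free, coalesce with adjacent free neighbors -> [0-2 ALLOC][3-37 FREE]

Answer: [0-2 ALLOC][3-37 FREE]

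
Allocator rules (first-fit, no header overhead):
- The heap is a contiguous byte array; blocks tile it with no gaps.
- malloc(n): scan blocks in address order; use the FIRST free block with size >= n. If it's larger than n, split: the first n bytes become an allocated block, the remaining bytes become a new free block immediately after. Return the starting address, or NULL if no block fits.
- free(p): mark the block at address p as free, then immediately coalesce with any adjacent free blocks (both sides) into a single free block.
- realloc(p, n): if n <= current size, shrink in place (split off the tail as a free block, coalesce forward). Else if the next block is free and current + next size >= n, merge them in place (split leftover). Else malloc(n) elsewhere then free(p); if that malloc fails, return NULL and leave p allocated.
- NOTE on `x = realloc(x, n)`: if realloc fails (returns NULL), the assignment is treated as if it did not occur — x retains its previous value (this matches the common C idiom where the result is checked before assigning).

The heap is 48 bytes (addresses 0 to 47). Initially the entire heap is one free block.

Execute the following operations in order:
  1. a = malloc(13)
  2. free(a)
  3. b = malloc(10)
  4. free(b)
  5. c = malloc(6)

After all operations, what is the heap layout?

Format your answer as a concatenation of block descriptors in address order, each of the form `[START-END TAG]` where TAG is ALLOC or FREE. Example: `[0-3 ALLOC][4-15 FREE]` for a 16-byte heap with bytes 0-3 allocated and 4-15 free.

Op 1: a = malloc(13) -> a = 0; heap: [0-12 ALLOC][13-47 FREE]
Op 2: free(a) -> (freed a); heap: [0-47 FREE]
Op 3: b = malloc(10) -> b = 0; heap: [0-9 ALLOC][10-47 FREE]
Op 4: free(b) -> (freed b); heap: [0-47 FREE]
Op 5: c = malloc(6) -> c = 0; heap: [0-5 ALLOC][6-47 FREE]

Answer: [0-5 ALLOC][6-47 FREE]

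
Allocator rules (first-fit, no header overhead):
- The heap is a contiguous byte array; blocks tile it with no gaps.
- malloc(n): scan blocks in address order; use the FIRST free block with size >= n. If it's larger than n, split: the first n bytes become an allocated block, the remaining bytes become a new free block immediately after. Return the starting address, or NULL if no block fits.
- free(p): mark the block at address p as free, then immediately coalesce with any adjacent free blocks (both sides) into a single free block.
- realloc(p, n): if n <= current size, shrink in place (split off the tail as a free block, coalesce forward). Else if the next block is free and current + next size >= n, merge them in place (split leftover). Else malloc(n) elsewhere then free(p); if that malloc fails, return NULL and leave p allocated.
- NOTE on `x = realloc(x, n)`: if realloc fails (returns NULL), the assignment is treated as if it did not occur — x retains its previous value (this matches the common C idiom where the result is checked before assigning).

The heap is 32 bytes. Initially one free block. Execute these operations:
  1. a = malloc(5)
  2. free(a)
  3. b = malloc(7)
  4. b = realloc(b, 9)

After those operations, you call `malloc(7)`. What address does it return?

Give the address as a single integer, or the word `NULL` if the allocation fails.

Answer: 9

Derivation:
Op 1: a = malloc(5) -> a = 0; heap: [0-4 ALLOC][5-31 FREE]
Op 2: free(a) -> (freed a); heap: [0-31 FREE]
Op 3: b = malloc(7) -> b = 0; heap: [0-6 ALLOC][7-31 FREE]
Op 4: b = realloc(b, 9) -> b = 0; heap: [0-8 ALLOC][9-31 FREE]
malloc(7): first-fit scan over [0-8 ALLOC][9-31 FREE] -> 9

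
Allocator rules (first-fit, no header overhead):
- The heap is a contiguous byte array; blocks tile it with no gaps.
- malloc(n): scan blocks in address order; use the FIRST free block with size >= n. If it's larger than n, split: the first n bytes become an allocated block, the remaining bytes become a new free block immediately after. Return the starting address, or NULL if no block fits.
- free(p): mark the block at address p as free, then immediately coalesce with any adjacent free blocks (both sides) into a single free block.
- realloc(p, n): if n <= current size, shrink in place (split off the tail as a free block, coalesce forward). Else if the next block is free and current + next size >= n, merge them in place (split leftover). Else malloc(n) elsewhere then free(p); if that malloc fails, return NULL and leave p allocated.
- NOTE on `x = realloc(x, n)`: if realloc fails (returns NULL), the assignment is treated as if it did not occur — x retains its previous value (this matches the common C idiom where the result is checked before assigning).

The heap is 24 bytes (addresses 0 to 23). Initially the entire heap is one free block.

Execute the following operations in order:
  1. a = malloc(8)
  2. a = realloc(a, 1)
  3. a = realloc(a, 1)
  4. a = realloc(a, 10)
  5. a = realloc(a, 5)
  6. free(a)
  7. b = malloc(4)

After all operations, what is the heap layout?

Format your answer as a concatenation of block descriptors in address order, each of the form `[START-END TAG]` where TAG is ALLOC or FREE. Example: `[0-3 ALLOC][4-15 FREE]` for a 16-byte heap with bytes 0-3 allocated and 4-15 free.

Answer: [0-3 ALLOC][4-23 FREE]

Derivation:
Op 1: a = malloc(8) -> a = 0; heap: [0-7 ALLOC][8-23 FREE]
Op 2: a = realloc(a, 1) -> a = 0; heap: [0-0 ALLOC][1-23 FREE]
Op 3: a = realloc(a, 1) -> a = 0; heap: [0-0 ALLOC][1-23 FREE]
Op 4: a = realloc(a, 10) -> a = 0; heap: [0-9 ALLOC][10-23 FREE]
Op 5: a = realloc(a, 5) -> a = 0; heap: [0-4 ALLOC][5-23 FREE]
Op 6: free(a) -> (freed a); heap: [0-23 FREE]
Op 7: b = malloc(4) -> b = 0; heap: [0-3 ALLOC][4-23 FREE]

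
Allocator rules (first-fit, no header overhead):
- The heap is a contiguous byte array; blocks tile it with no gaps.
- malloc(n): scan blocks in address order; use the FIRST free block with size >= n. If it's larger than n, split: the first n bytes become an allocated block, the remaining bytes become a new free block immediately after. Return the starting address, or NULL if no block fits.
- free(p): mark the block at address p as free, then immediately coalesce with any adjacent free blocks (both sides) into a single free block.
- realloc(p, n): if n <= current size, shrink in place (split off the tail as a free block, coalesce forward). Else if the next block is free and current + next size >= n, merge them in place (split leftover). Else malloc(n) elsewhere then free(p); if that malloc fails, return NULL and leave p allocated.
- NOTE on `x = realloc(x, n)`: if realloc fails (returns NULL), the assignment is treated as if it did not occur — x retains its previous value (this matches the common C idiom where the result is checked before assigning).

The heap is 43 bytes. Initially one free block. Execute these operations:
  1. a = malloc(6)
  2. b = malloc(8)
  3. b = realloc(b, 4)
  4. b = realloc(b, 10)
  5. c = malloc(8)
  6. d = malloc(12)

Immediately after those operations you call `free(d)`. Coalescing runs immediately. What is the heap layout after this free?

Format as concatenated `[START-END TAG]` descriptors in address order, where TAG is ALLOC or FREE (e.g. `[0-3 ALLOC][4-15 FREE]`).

Op 1: a = malloc(6) -> a = 0; heap: [0-5 ALLOC][6-42 FREE]
Op 2: b = malloc(8) -> b = 6; heap: [0-5 ALLOC][6-13 ALLOC][14-42 FREE]
Op 3: b = realloc(b, 4) -> b = 6; heap: [0-5 ALLOC][6-9 ALLOC][10-42 FREE]
Op 4: b = realloc(b, 10) -> b = 6; heap: [0-5 ALLOC][6-15 ALLOC][16-42 FREE]
Op 5: c = malloc(8) -> c = 16; heap: [0-5 ALLOC][6-15 ALLOC][16-23 ALLOC][24-42 FREE]
Op 6: d = malloc(12) -> d = 24; heap: [0-5 ALLOC][6-15 ALLOC][16-23 ALLOC][24-35 ALLOC][36-42 FREE]
free(d): d = 24 -> block [24-35 ALLOC]; mark free, coalesce with adjacent free neighbors -> [0-5 ALLOC][6-15 ALLOC][16-23 ALLOC][24-42 FREE]

Answer: [0-5 ALLOC][6-15 ALLOC][16-23 ALLOC][24-42 FREE]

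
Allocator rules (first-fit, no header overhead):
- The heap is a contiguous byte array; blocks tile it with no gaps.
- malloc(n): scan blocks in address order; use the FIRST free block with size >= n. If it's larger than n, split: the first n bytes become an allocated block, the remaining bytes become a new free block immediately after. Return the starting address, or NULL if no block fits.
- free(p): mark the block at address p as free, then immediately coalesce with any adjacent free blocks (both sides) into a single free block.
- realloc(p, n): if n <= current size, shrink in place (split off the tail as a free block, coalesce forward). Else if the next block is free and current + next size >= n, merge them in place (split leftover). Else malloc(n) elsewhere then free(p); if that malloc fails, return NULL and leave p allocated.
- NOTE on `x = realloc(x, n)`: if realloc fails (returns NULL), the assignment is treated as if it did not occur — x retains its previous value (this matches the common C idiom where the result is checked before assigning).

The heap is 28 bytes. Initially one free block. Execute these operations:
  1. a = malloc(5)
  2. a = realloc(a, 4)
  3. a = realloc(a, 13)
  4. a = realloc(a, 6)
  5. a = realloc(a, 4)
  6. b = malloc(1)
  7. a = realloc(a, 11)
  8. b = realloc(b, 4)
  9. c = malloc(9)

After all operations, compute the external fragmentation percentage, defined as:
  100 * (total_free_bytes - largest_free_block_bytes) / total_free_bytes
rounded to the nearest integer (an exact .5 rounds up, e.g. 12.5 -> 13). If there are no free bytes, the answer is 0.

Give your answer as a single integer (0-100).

Op 1: a = malloc(5) -> a = 0; heap: [0-4 ALLOC][5-27 FREE]
Op 2: a = realloc(a, 4) -> a = 0; heap: [0-3 ALLOC][4-27 FREE]
Op 3: a = realloc(a, 13) -> a = 0; heap: [0-12 ALLOC][13-27 FREE]
Op 4: a = realloc(a, 6) -> a = 0; heap: [0-5 ALLOC][6-27 FREE]
Op 5: a = realloc(a, 4) -> a = 0; heap: [0-3 ALLOC][4-27 FREE]
Op 6: b = malloc(1) -> b = 4; heap: [0-3 ALLOC][4-4 ALLOC][5-27 FREE]
Op 7: a = realloc(a, 11) -> a = 5; heap: [0-3 FREE][4-4 ALLOC][5-15 ALLOC][16-27 FREE]
Op 8: b = realloc(b, 4) -> b = 0; heap: [0-3 ALLOC][4-4 FREE][5-15 ALLOC][16-27 FREE]
Op 9: c = malloc(9) -> c = 16; heap: [0-3 ALLOC][4-4 FREE][5-15 ALLOC][16-24 ALLOC][25-27 FREE]
Free blocks: [1 3] total_free=4 largest=3 -> 100*(4-3)/4 = 100/4 = 25

Answer: 25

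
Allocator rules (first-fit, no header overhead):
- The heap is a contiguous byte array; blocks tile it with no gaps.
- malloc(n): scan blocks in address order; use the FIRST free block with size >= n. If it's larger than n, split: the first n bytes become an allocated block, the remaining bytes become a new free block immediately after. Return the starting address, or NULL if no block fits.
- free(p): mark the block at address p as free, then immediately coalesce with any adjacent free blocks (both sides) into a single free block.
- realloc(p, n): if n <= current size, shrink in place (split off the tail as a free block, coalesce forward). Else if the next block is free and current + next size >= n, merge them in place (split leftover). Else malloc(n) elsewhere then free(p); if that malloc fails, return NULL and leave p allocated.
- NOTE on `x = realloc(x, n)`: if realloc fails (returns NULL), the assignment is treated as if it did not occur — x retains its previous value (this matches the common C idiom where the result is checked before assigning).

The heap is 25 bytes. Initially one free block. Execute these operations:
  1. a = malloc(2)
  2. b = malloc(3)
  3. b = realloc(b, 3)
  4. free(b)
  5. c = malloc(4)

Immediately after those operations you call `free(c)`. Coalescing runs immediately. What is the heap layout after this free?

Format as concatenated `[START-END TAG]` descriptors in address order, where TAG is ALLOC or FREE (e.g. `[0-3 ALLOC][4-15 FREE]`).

Op 1: a = malloc(2) -> a = 0; heap: [0-1 ALLOC][2-24 FREE]
Op 2: b = malloc(3) -> b = 2; heap: [0-1 ALLOC][2-4 ALLOC][5-24 FREE]
Op 3: b = realloc(b, 3) -> b = 2; heap: [0-1 ALLOC][2-4 ALLOC][5-24 FREE]
Op 4: free(b) -> (freed b); heap: [0-1 ALLOC][2-24 FREE]
Op 5: c = malloc(4) -> c = 2; heap: [0-1 ALLOC][2-5 ALLOC][6-24 FREE]
free(c): c = 2 -> block [2-5 ALLOC]; mark free, coalesce with adjacent free neighbors -> [0-1 ALLOC][2-24 FREE]

Answer: [0-1 ALLOC][2-24 FREE]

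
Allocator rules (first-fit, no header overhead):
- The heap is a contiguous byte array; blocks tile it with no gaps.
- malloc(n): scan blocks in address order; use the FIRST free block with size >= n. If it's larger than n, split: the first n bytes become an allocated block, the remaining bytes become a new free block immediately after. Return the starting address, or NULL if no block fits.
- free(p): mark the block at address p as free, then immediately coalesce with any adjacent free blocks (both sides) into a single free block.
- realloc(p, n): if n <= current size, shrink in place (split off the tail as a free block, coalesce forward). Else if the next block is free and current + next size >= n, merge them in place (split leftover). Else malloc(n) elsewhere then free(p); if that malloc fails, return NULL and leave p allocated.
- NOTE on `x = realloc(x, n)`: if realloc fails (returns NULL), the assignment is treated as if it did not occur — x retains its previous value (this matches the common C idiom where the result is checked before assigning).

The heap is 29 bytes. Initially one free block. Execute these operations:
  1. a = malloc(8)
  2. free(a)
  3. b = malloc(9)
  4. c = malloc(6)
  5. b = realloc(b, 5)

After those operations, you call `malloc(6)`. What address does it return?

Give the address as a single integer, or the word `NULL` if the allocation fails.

Op 1: a = malloc(8) -> a = 0; heap: [0-7 ALLOC][8-28 FREE]
Op 2: free(a) -> (freed a); heap: [0-28 FREE]
Op 3: b = malloc(9) -> b = 0; heap: [0-8 ALLOC][9-28 FREE]
Op 4: c = malloc(6) -> c = 9; heap: [0-8 ALLOC][9-14 ALLOC][15-28 FREE]
Op 5: b = realloc(b, 5) -> b = 0; heap: [0-4 ALLOC][5-8 FREE][9-14 ALLOC][15-28 FREE]
malloc(6): first-fit scan over [0-4 ALLOC][5-8 FREE][9-14 ALLOC][15-28 FREE] -> 15

Answer: 15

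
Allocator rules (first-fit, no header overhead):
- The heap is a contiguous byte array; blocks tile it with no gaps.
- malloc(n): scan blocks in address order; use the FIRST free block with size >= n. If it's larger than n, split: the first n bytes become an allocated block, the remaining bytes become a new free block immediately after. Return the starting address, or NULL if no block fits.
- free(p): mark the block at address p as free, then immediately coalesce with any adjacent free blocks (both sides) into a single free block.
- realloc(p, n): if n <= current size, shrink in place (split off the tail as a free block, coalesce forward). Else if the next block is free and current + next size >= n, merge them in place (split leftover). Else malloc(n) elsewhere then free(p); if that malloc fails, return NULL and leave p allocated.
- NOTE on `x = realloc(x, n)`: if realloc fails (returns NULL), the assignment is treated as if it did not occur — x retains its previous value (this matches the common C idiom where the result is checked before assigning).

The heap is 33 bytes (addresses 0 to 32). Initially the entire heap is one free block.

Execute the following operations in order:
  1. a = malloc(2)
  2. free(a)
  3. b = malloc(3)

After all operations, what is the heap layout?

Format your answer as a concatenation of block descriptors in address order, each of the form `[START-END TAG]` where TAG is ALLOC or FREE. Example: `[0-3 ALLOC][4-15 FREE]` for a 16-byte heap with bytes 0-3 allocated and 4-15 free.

Op 1: a = malloc(2) -> a = 0; heap: [0-1 ALLOC][2-32 FREE]
Op 2: free(a) -> (freed a); heap: [0-32 FREE]
Op 3: b = malloc(3) -> b = 0; heap: [0-2 ALLOC][3-32 FREE]

Answer: [0-2 ALLOC][3-32 FREE]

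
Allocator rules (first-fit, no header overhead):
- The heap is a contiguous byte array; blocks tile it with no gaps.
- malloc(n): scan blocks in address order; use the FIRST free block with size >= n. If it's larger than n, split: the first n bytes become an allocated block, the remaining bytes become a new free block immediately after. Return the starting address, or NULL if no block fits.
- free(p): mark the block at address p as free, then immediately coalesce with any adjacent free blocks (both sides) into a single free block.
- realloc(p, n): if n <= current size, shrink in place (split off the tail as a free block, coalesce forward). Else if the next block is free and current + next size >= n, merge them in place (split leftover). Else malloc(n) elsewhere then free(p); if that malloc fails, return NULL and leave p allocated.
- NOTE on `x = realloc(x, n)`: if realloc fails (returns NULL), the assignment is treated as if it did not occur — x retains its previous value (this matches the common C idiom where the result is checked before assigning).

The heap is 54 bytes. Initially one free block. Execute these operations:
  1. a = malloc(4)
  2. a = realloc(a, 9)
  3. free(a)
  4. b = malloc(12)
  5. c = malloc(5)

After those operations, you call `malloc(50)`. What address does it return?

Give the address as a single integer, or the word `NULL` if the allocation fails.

Answer: NULL

Derivation:
Op 1: a = malloc(4) -> a = 0; heap: [0-3 ALLOC][4-53 FREE]
Op 2: a = realloc(a, 9) -> a = 0; heap: [0-8 ALLOC][9-53 FREE]
Op 3: free(a) -> (freed a); heap: [0-53 FREE]
Op 4: b = malloc(12) -> b = 0; heap: [0-11 ALLOC][12-53 FREE]
Op 5: c = malloc(5) -> c = 12; heap: [0-11 ALLOC][12-16 ALLOC][17-53 FREE]
malloc(50): first-fit scan over [0-11 ALLOC][12-16 ALLOC][17-53 FREE] -> NULL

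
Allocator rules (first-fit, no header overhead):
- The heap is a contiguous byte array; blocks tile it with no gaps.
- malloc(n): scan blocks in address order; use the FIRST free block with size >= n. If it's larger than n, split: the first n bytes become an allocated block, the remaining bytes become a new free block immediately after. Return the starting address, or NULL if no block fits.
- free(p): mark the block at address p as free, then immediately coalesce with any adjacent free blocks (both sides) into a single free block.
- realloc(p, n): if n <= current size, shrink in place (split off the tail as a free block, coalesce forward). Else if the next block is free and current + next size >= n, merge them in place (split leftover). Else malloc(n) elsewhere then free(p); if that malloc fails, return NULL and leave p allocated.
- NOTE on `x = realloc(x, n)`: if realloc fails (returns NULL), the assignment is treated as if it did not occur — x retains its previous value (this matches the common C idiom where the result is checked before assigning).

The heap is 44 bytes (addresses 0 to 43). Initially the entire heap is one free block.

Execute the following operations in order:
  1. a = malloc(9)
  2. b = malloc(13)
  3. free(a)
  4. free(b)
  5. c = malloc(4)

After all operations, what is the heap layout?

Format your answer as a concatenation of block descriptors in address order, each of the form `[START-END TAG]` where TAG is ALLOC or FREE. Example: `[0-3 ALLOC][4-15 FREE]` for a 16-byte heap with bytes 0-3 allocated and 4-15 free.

Op 1: a = malloc(9) -> a = 0; heap: [0-8 ALLOC][9-43 FREE]
Op 2: b = malloc(13) -> b = 9; heap: [0-8 ALLOC][9-21 ALLOC][22-43 FREE]
Op 3: free(a) -> (freed a); heap: [0-8 FREE][9-21 ALLOC][22-43 FREE]
Op 4: free(b) -> (freed b); heap: [0-43 FREE]
Op 5: c = malloc(4) -> c = 0; heap: [0-3 ALLOC][4-43 FREE]

Answer: [0-3 ALLOC][4-43 FREE]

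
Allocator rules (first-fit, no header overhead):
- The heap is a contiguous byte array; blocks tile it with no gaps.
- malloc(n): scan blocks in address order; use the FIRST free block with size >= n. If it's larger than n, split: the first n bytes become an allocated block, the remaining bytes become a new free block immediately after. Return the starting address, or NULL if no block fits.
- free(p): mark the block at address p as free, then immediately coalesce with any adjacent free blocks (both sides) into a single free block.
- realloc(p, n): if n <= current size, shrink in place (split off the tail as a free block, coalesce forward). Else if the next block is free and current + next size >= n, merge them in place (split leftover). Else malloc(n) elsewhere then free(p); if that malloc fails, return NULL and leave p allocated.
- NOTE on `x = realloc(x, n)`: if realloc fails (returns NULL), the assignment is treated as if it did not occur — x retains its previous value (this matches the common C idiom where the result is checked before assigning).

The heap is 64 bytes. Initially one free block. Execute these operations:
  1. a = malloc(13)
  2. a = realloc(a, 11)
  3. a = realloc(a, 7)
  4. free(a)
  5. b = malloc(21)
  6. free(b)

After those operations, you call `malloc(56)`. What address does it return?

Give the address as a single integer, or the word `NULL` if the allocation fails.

Answer: 0

Derivation:
Op 1: a = malloc(13) -> a = 0; heap: [0-12 ALLOC][13-63 FREE]
Op 2: a = realloc(a, 11) -> a = 0; heap: [0-10 ALLOC][11-63 FREE]
Op 3: a = realloc(a, 7) -> a = 0; heap: [0-6 ALLOC][7-63 FREE]
Op 4: free(a) -> (freed a); heap: [0-63 FREE]
Op 5: b = malloc(21) -> b = 0; heap: [0-20 ALLOC][21-63 FREE]
Op 6: free(b) -> (freed b); heap: [0-63 FREE]
malloc(56): first-fit scan over [0-63 FREE] -> 0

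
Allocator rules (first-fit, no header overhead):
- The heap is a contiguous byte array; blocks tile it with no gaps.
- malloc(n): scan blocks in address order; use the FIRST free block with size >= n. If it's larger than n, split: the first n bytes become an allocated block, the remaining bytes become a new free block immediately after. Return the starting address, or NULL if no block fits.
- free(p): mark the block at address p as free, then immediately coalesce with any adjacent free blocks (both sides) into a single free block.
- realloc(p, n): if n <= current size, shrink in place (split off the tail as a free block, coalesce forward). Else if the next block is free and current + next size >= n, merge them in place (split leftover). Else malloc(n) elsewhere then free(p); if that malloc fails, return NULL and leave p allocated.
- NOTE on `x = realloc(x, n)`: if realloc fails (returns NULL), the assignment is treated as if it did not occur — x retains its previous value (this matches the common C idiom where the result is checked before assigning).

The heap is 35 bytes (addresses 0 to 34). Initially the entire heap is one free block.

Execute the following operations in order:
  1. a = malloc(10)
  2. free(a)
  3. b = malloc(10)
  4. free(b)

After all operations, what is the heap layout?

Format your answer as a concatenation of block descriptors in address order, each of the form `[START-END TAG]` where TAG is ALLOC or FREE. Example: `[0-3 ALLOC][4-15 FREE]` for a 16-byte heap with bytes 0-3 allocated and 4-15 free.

Op 1: a = malloc(10) -> a = 0; heap: [0-9 ALLOC][10-34 FREE]
Op 2: free(a) -> (freed a); heap: [0-34 FREE]
Op 3: b = malloc(10) -> b = 0; heap: [0-9 ALLOC][10-34 FREE]
Op 4: free(b) -> (freed b); heap: [0-34 FREE]

Answer: [0-34 FREE]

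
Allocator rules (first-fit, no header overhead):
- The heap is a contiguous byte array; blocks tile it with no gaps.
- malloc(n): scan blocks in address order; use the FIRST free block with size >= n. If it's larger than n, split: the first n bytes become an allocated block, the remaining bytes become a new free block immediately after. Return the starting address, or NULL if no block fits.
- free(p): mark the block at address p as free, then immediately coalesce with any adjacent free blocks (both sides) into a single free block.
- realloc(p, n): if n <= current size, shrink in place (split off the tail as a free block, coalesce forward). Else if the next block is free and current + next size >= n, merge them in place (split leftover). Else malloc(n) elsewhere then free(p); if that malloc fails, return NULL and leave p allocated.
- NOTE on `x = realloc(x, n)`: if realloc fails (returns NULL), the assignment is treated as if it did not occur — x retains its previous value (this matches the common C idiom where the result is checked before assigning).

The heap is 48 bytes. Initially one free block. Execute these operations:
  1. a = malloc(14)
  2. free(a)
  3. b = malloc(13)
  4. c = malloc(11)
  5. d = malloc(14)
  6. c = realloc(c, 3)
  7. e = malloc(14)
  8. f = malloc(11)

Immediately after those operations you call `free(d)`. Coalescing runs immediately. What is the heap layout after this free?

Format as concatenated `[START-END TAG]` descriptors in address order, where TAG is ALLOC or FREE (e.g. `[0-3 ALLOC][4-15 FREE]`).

Answer: [0-12 ALLOC][13-15 ALLOC][16-47 FREE]

Derivation:
Op 1: a = malloc(14) -> a = 0; heap: [0-13 ALLOC][14-47 FREE]
Op 2: free(a) -> (freed a); heap: [0-47 FREE]
Op 3: b = malloc(13) -> b = 0; heap: [0-12 ALLOC][13-47 FREE]
Op 4: c = malloc(11) -> c = 13; heap: [0-12 ALLOC][13-23 ALLOC][24-47 FREE]
Op 5: d = malloc(14) -> d = 24; heap: [0-12 ALLOC][13-23 ALLOC][24-37 ALLOC][38-47 FREE]
Op 6: c = realloc(c, 3) -> c = 13; heap: [0-12 ALLOC][13-15 ALLOC][16-23 FREE][24-37 ALLOC][38-47 FREE]
Op 7: e = malloc(14) -> e = NULL; heap: [0-12 ALLOC][13-15 ALLOC][16-23 FREE][24-37 ALLOC][38-47 FREE]
Op 8: f = malloc(11) -> f = NULL; heap: [0-12 ALLOC][13-15 ALLOC][16-23 FREE][24-37 ALLOC][38-47 FREE]
free(d): d = 24 -> block [24-37 ALLOC]; mark free, coalesce with adjacent free neighbors -> [0-12 ALLOC][13-15 ALLOC][16-47 FREE]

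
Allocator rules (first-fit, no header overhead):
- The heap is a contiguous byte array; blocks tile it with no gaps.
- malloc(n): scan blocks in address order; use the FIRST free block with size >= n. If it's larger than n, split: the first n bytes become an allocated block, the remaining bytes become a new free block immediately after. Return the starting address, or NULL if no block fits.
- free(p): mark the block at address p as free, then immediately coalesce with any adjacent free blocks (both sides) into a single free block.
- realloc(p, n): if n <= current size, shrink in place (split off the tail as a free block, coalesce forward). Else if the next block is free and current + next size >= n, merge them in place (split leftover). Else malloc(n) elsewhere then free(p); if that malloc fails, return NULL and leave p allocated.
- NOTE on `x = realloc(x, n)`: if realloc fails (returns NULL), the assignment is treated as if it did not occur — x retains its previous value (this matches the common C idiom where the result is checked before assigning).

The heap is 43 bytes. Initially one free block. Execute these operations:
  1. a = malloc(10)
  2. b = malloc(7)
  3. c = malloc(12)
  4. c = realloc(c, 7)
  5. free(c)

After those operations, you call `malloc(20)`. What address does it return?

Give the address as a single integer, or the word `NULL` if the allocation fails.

Op 1: a = malloc(10) -> a = 0; heap: [0-9 ALLOC][10-42 FREE]
Op 2: b = malloc(7) -> b = 10; heap: [0-9 ALLOC][10-16 ALLOC][17-42 FREE]
Op 3: c = malloc(12) -> c = 17; heap: [0-9 ALLOC][10-16 ALLOC][17-28 ALLOC][29-42 FREE]
Op 4: c = realloc(c, 7) -> c = 17; heap: [0-9 ALLOC][10-16 ALLOC][17-23 ALLOC][24-42 FREE]
Op 5: free(c) -> (freed c); heap: [0-9 ALLOC][10-16 ALLOC][17-42 FREE]
malloc(20): first-fit scan over [0-9 ALLOC][10-16 ALLOC][17-42 FREE] -> 17

Answer: 17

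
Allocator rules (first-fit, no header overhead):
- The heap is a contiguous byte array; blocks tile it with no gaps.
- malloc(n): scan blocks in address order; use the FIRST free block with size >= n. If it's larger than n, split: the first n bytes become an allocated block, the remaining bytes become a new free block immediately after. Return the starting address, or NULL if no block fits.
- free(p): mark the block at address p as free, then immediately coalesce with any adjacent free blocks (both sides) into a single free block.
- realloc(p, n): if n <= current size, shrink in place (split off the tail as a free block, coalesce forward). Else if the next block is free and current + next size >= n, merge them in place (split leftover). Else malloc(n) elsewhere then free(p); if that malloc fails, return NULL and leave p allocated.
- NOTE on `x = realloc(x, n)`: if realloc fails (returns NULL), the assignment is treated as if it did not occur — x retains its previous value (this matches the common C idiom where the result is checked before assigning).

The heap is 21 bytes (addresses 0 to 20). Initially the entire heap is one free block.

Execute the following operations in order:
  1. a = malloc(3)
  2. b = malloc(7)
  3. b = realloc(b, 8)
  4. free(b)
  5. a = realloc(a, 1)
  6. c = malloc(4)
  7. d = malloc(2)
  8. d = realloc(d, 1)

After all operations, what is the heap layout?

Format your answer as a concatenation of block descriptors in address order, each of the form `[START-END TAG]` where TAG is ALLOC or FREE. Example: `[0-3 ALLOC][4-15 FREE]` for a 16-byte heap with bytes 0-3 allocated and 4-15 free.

Op 1: a = malloc(3) -> a = 0; heap: [0-2 ALLOC][3-20 FREE]
Op 2: b = malloc(7) -> b = 3; heap: [0-2 ALLOC][3-9 ALLOC][10-20 FREE]
Op 3: b = realloc(b, 8) -> b = 3; heap: [0-2 ALLOC][3-10 ALLOC][11-20 FREE]
Op 4: free(b) -> (freed b); heap: [0-2 ALLOC][3-20 FREE]
Op 5: a = realloc(a, 1) -> a = 0; heap: [0-0 ALLOC][1-20 FREE]
Op 6: c = malloc(4) -> c = 1; heap: [0-0 ALLOC][1-4 ALLOC][5-20 FREE]
Op 7: d = malloc(2) -> d = 5; heap: [0-0 ALLOC][1-4 ALLOC][5-6 ALLOC][7-20 FREE]
Op 8: d = realloc(d, 1) -> d = 5; heap: [0-0 ALLOC][1-4 ALLOC][5-5 ALLOC][6-20 FREE]

Answer: [0-0 ALLOC][1-4 ALLOC][5-5 ALLOC][6-20 FREE]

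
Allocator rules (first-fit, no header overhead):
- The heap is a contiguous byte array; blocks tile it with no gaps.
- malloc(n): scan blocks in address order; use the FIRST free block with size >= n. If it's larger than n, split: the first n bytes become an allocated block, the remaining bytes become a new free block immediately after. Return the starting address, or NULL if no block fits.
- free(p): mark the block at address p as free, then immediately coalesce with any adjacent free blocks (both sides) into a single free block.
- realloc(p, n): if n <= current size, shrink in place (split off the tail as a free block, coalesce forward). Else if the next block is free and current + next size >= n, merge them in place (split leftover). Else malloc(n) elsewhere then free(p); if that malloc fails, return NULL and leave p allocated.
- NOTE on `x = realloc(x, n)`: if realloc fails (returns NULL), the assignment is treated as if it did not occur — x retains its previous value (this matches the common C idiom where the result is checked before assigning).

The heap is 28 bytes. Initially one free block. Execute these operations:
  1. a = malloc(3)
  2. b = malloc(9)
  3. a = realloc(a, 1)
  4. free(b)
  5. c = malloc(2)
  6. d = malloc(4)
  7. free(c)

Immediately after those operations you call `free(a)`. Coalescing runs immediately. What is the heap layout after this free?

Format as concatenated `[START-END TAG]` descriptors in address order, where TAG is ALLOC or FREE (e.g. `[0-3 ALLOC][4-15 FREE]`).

Op 1: a = malloc(3) -> a = 0; heap: [0-2 ALLOC][3-27 FREE]
Op 2: b = malloc(9) -> b = 3; heap: [0-2 ALLOC][3-11 ALLOC][12-27 FREE]
Op 3: a = realloc(a, 1) -> a = 0; heap: [0-0 ALLOC][1-2 FREE][3-11 ALLOC][12-27 FREE]
Op 4: free(b) -> (freed b); heap: [0-0 ALLOC][1-27 FREE]
Op 5: c = malloc(2) -> c = 1; heap: [0-0 ALLOC][1-2 ALLOC][3-27 FREE]
Op 6: d = malloc(4) -> d = 3; heap: [0-0 ALLOC][1-2 ALLOC][3-6 ALLOC][7-27 FREE]
Op 7: free(c) -> (freed c); heap: [0-0 ALLOC][1-2 FREE][3-6 ALLOC][7-27 FREE]
free(a): a = 0 -> block [0-0 ALLOC]; mark free, coalesce with adjacent free neighbors -> [0-2 FREE][3-6 ALLOC][7-27 FREE]

Answer: [0-2 FREE][3-6 ALLOC][7-27 FREE]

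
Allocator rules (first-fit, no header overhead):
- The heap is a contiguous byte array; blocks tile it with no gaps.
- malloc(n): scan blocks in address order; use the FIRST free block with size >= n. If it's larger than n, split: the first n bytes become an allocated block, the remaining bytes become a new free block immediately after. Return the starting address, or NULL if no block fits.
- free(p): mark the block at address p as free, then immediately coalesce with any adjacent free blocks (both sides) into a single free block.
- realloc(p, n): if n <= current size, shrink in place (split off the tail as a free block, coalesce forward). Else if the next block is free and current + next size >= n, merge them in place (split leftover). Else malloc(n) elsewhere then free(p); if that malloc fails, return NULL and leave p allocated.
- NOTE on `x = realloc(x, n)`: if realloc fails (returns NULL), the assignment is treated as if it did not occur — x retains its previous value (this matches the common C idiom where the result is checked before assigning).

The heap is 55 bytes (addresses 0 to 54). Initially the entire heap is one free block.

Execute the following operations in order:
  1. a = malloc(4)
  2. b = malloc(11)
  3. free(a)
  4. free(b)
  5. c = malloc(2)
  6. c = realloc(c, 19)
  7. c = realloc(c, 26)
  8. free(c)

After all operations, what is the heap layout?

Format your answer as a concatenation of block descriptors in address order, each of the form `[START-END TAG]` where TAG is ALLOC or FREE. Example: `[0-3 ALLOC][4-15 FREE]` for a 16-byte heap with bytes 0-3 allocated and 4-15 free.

Op 1: a = malloc(4) -> a = 0; heap: [0-3 ALLOC][4-54 FREE]
Op 2: b = malloc(11) -> b = 4; heap: [0-3 ALLOC][4-14 ALLOC][15-54 FREE]
Op 3: free(a) -> (freed a); heap: [0-3 FREE][4-14 ALLOC][15-54 FREE]
Op 4: free(b) -> (freed b); heap: [0-54 FREE]
Op 5: c = malloc(2) -> c = 0; heap: [0-1 ALLOC][2-54 FREE]
Op 6: c = realloc(c, 19) -> c = 0; heap: [0-18 ALLOC][19-54 FREE]
Op 7: c = realloc(c, 26) -> c = 0; heap: [0-25 ALLOC][26-54 FREE]
Op 8: free(c) -> (freed c); heap: [0-54 FREE]

Answer: [0-54 FREE]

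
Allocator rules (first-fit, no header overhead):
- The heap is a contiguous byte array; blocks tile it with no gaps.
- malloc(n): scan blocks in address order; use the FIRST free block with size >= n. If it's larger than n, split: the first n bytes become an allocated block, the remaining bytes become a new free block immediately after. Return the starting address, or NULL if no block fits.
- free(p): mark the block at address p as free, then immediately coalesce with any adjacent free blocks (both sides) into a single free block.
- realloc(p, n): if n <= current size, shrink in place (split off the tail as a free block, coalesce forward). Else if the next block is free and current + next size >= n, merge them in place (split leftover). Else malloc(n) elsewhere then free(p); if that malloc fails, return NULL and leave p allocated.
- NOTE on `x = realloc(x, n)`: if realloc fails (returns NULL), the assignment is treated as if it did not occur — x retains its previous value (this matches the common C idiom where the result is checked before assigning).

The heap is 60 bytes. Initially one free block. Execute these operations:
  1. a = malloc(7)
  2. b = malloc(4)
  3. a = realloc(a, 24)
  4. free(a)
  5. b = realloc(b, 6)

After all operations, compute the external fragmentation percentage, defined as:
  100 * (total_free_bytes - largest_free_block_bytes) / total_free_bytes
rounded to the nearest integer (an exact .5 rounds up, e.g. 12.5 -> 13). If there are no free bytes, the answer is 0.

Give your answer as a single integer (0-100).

Op 1: a = malloc(7) -> a = 0; heap: [0-6 ALLOC][7-59 FREE]
Op 2: b = malloc(4) -> b = 7; heap: [0-6 ALLOC][7-10 ALLOC][11-59 FREE]
Op 3: a = realloc(a, 24) -> a = 11; heap: [0-6 FREE][7-10 ALLOC][11-34 ALLOC][35-59 FREE]
Op 4: free(a) -> (freed a); heap: [0-6 FREE][7-10 ALLOC][11-59 FREE]
Op 5: b = realloc(b, 6) -> b = 7; heap: [0-6 FREE][7-12 ALLOC][13-59 FREE]
Free blocks: [7 47] total_free=54 largest=47 -> 100*(54-47)/54 = 700/54 ≈ 12.963 -> rounds to 13

Answer: 13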